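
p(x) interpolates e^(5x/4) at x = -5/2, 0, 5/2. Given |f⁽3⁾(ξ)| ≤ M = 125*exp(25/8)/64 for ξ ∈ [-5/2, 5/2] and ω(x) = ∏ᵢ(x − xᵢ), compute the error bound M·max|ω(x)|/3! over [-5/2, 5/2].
15625*sqrt(3)*exp(25/8)/13824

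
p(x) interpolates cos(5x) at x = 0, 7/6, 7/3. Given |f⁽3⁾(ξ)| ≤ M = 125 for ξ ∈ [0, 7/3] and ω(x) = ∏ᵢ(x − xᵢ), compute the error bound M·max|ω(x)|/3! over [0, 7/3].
42875*sqrt(3)/5832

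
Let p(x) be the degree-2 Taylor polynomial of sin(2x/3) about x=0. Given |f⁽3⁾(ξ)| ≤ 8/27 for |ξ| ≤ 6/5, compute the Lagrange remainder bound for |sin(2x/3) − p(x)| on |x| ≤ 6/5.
32/375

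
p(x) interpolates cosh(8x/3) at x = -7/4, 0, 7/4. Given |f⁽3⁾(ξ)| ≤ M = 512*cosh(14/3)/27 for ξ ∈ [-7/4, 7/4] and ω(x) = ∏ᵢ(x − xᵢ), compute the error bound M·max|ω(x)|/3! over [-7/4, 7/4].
2744*sqrt(3)*cosh(14/3)/729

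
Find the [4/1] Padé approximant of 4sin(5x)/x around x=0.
625*x**4/6 - 250*x**2/3 + 20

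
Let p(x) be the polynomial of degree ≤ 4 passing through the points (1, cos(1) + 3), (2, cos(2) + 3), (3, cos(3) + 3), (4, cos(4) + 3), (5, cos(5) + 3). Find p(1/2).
189*cos(3)/64 + 35*cos(5)/128 - 45*cos(4)/32 + 315*cos(1)/128 - 105*cos(2)/32 + 3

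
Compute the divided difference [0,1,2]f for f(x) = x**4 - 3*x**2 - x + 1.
4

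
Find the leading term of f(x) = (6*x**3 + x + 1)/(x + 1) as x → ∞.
6*x**2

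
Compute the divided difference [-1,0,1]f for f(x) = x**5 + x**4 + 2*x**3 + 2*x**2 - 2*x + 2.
3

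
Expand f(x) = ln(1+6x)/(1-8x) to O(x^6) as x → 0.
6*x + 30*x**2 + 312*x**3 + 2172*x**4 + 94656*x**5/5 + O(x**6)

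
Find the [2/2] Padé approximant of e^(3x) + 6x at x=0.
(-x**2/4 + 17*x/2 + 1)/(-x**2/4 - x/2 + 1)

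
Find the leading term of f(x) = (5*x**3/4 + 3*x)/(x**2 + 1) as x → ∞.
5*x/4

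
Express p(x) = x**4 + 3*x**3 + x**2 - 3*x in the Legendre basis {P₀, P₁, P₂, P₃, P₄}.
(8/15)P₀ + (-6/5)P₁ + (26/21)P₂ + (6/5)P₃ + (8/35)P₄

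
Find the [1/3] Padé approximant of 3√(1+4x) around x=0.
(21*x/2 + 3)/(x**3 - x**2 + 3*x/2 + 1)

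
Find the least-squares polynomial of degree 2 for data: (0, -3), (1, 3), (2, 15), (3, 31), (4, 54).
-104/35 + (117/35)x + (19/7)x²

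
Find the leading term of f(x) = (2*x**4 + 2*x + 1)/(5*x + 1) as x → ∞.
2*x**3/5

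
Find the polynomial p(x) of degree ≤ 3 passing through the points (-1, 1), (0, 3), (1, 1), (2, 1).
x**3 - 2*x**2 - x + 3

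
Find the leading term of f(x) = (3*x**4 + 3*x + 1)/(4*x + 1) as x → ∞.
3*x**3/4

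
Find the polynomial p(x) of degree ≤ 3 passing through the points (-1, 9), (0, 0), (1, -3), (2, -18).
-3*x**3 + 3*x**2 - 3*x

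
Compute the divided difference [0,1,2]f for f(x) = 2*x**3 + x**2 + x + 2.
7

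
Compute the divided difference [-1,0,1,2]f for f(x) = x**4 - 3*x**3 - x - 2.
-1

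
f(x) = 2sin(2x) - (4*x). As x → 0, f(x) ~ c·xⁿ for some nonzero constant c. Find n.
3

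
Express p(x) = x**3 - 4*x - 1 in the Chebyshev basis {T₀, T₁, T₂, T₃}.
-T₀ + (-13/4)T₁ + (1/4)T₃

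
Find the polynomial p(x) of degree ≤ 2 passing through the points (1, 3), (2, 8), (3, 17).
2*x**2 - x + 2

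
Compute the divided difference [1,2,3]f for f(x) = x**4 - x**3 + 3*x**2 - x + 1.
22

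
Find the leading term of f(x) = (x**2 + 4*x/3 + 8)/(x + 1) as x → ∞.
x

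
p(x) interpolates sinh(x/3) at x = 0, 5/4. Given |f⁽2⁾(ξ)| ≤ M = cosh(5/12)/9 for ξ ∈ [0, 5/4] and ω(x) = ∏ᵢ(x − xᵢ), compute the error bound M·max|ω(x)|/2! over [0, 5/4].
25*cosh(5/12)/1152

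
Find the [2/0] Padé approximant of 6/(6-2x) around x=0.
x**2/9 + x/3 + 1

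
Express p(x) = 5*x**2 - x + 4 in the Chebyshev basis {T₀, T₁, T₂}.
(13/2)T₀ - T₁ + (5/2)T₂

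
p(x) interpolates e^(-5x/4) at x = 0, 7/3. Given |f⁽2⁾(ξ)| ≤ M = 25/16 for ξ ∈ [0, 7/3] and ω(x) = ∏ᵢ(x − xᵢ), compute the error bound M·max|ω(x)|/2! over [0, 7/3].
1225/1152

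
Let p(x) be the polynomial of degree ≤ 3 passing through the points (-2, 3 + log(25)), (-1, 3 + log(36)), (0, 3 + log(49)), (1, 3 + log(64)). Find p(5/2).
3 + log(3101843146481947279097856*2**(1/4)*3**(7/8)*5**(5/8)*7**(3/8)/598691348064270045003125)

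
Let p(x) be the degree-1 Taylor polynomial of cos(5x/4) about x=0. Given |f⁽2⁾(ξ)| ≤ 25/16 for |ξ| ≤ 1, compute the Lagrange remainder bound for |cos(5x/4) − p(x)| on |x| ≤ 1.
25/32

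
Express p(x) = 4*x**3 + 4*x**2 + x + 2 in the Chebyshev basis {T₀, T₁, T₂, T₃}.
(4)T₀ + (4)T₁ + (2)T₂ + T₃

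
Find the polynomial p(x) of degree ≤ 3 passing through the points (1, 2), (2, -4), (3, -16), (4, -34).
-3*x**2 + 3*x + 2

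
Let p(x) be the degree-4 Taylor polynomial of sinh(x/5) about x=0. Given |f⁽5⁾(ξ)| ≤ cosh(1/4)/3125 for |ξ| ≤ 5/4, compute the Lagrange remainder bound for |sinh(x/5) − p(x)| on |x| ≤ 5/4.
cosh(1/4)/122880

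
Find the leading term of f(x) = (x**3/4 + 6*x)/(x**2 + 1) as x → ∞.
x/4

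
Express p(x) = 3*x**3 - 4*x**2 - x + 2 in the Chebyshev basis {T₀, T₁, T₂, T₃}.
(5/4)T₁ + (-2)T₂ + (3/4)T₃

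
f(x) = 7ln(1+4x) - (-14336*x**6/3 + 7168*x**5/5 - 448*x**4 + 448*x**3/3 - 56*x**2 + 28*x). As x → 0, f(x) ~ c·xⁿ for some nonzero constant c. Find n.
7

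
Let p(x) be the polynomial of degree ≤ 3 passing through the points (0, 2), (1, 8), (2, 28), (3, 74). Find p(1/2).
4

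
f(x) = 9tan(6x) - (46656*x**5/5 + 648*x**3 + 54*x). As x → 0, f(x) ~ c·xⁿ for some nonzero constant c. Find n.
7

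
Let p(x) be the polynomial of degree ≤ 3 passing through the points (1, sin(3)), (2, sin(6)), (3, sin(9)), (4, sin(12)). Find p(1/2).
-5*sin(12)/16 + 35*sin(3)/16 + 21*sin(9)/16 - 35*sin(6)/16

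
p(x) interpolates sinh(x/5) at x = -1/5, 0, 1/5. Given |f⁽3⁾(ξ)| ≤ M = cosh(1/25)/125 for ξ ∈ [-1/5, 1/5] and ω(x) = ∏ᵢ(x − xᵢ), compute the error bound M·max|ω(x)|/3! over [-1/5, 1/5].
sqrt(3)*cosh(1/25)/421875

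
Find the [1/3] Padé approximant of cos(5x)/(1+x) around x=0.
(1 - 125*x/12)/(-2825*x**3/24 + 25*x**2/12 - 113*x/12 + 1)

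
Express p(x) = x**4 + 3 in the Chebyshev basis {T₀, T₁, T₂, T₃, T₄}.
(27/8)T₀ + (1/2)T₂ + (1/8)T₄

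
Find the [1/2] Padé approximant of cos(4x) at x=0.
1/(8*x**2 + 1)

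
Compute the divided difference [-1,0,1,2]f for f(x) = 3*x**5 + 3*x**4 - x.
21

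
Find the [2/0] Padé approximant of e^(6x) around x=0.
18*x**2 + 6*x + 1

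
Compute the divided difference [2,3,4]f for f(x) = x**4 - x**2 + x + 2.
54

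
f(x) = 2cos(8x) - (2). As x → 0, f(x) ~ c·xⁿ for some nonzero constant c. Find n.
2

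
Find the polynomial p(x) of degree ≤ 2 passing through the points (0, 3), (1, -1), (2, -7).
-x**2 - 3*x + 3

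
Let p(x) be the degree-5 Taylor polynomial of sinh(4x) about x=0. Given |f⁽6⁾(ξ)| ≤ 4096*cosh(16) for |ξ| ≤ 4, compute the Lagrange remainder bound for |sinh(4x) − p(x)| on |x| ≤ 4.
1048576*cosh(16)/45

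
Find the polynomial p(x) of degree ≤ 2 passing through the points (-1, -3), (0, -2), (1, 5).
3*x**2 + 4*x - 2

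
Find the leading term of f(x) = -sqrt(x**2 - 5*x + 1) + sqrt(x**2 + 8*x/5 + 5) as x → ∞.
33/10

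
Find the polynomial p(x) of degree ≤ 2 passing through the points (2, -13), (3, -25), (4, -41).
-2*x**2 - 2*x - 1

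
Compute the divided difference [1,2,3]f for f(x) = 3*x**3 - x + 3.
18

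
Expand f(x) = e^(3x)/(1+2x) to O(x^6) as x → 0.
1 + x + 5*x**2/2 - x**3/2 + 35*x**4/8 - 269*x**5/40 + O(x**6)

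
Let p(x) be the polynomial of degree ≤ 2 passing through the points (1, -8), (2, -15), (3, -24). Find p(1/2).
-21/4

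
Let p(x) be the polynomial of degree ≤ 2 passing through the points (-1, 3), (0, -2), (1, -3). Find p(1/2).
-3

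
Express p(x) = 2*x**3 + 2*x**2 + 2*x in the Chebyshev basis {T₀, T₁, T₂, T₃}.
T₀ + (7/2)T₁ + T₂ + (1/2)T₃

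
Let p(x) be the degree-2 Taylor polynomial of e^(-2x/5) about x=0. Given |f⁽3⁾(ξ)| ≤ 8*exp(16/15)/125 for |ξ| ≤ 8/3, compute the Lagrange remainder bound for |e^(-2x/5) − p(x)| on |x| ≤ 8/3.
2048*exp(16/15)/10125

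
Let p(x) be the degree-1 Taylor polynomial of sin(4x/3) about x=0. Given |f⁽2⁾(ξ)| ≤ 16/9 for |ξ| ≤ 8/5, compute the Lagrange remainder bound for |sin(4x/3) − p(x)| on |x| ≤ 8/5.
512/225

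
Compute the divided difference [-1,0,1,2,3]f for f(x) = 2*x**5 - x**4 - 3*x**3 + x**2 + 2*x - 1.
9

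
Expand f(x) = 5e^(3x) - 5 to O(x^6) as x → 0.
15*x + 45*x**2/2 + 45*x**3/2 + 135*x**4/8 + 81*x**5/8 + O(x**6)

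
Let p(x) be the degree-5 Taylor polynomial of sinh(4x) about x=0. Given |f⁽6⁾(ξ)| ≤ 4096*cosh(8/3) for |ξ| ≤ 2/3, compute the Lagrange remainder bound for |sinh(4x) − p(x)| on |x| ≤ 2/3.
16384*cosh(8/3)/32805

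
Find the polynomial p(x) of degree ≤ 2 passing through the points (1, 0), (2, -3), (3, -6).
3 - 3*x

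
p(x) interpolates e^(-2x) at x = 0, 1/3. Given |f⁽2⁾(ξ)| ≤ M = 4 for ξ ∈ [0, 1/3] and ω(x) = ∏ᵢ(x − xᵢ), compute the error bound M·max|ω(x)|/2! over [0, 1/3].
1/18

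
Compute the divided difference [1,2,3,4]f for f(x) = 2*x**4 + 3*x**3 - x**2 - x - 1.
23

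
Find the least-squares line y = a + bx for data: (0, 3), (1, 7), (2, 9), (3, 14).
a = 3, b = 7/2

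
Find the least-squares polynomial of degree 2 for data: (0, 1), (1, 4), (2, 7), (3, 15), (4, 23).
8/7 + (17/14)x + (15/14)x²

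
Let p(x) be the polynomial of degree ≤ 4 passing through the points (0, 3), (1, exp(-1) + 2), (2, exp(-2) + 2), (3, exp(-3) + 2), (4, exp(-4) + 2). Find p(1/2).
(-70*exp(2) - 5 + 28*e + 140*exp(3) + 291*exp(4))*exp(-4)/128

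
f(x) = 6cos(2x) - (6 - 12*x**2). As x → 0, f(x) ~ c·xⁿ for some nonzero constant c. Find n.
4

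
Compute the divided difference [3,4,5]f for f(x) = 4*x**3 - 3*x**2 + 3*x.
45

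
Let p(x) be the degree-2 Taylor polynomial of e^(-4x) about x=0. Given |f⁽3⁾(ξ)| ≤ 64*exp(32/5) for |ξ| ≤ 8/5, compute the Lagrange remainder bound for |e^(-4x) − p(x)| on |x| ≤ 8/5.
16384*exp(32/5)/375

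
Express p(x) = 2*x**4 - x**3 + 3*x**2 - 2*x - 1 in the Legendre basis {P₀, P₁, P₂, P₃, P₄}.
(2/5)P₀ + (-13/5)P₁ + (22/7)P₂ + (-2/5)P₃ + (16/35)P₄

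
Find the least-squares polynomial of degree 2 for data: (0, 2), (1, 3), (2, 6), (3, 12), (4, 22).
11/5 + (-11/10)x + (3/2)x²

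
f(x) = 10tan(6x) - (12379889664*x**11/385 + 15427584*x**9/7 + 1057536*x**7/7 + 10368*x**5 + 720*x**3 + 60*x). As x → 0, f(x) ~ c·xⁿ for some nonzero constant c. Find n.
13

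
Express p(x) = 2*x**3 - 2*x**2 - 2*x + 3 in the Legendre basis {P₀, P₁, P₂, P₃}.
(7/3)P₀ + (-4/5)P₁ + (-4/3)P₂ + (4/5)P₃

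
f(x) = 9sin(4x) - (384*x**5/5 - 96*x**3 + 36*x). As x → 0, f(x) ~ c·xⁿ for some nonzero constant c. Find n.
7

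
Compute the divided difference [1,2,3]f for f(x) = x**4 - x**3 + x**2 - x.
20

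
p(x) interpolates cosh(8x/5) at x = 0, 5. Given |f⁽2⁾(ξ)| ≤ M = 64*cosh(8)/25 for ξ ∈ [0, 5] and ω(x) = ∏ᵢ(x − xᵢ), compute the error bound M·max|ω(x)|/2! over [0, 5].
8*cosh(8)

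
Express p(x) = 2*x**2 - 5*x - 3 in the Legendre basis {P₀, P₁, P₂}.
(-7/3)P₀ + (-5)P₁ + (4/3)P₂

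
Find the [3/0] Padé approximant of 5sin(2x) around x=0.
-20*x**3/3 + 10*x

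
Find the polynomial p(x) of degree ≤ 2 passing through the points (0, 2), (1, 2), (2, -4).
-3*x**2 + 3*x + 2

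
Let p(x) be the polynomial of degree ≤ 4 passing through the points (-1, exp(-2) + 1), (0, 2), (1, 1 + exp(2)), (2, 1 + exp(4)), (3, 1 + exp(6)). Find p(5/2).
(-5 + (-70*exp(2) + 156 + 140*exp(4) + 35*exp(6))*exp(2))*exp(-2)/128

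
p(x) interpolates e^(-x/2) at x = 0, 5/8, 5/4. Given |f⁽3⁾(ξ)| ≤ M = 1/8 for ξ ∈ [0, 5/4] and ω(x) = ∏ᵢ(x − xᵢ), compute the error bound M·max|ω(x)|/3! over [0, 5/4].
125*sqrt(3)/110592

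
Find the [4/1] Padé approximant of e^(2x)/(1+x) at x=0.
(2*x**4/5 + 8*x**3/15 + 6*x**2/5 + 6*x/5 + 1)/(x/5 + 1)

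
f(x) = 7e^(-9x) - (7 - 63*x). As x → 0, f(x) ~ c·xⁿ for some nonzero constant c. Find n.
2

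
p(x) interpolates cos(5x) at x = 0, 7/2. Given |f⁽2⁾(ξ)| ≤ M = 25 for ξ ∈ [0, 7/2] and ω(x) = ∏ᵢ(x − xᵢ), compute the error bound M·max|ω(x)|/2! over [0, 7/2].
1225/32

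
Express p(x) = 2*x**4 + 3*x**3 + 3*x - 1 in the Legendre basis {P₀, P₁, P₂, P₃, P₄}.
(-3/5)P₀ + (24/5)P₁ + (8/7)P₂ + (6/5)P₃ + (16/35)P₄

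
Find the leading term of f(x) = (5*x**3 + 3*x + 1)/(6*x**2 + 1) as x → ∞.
5*x/6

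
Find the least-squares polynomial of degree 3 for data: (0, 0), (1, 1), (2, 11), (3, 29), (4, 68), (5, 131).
-5/21 + (88/63)x + (-13/42)x² + (19/18)x³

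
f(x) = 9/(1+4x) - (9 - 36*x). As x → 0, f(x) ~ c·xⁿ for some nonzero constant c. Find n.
2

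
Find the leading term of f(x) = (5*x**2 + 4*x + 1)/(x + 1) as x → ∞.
5*x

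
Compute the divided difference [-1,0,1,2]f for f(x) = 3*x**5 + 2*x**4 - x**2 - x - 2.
19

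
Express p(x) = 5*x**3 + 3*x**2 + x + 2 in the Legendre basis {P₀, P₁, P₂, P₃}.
(3)P₀ + (4)P₁ + (2)P₂ + (2)P₃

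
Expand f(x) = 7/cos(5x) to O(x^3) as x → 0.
7 + 175*x**2/2 + O(x**3)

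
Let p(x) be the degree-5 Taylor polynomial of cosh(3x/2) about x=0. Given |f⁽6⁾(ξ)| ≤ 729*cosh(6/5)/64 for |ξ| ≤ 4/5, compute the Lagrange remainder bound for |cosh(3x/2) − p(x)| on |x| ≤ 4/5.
324*cosh(6/5)/78125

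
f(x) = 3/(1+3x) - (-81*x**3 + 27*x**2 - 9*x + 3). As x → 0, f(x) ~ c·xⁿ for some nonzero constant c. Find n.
4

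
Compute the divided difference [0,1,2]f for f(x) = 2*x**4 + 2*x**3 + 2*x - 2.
20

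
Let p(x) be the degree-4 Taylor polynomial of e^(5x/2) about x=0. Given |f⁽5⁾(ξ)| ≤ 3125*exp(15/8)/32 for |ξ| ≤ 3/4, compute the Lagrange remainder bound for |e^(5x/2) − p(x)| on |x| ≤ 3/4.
50625*exp(15/8)/262144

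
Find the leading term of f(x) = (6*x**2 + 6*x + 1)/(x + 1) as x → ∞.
6*x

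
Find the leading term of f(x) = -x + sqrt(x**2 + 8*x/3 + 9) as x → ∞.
4/3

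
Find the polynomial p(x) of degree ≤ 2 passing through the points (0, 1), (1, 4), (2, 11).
2*x**2 + x + 1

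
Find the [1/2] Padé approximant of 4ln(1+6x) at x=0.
24*x/(-3*x**2 + 3*x + 1)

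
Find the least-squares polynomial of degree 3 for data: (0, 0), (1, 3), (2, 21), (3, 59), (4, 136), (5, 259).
-11/63 + (328/189)x + (13/63)x² + (53/27)x³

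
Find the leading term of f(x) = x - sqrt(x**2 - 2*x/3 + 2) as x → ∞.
1/3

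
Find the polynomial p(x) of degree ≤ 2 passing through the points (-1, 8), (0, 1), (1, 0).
3*x**2 - 4*x + 1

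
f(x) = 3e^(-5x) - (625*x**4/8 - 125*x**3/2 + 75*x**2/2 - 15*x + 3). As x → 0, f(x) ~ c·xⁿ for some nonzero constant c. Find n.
5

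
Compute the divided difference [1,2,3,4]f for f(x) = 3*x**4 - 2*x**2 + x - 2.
30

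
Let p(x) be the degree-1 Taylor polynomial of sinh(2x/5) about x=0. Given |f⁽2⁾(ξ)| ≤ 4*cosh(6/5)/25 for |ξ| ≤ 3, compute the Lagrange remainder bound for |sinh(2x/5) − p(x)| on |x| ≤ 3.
18*cosh(6/5)/25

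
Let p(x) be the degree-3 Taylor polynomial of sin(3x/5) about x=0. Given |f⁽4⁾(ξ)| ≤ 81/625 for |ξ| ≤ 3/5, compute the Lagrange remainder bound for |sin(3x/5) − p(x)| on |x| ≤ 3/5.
2187/3125000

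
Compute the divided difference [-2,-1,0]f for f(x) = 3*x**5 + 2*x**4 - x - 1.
-31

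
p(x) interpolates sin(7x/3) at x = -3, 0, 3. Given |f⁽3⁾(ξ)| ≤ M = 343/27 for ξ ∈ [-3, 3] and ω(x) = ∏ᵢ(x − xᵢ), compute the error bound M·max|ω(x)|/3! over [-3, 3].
343*sqrt(3)/27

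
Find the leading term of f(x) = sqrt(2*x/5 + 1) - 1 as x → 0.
x/5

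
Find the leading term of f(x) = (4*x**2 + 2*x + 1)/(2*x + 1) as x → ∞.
2*x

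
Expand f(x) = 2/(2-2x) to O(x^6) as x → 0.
1 + x + x**2 + x**3 + x**4 + x**5 + O(x**6)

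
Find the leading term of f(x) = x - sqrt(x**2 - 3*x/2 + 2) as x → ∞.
3/4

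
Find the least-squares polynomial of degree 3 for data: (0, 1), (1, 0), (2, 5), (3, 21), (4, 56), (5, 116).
17/18 + (-881/756)x + (-85/126)x² + (119/108)x³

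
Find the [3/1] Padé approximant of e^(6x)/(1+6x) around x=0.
(99*x**3/2 + 18*x**2 + 27*x/4 + 1)/(27*x/4 + 1)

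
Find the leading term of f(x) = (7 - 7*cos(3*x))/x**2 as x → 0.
63/2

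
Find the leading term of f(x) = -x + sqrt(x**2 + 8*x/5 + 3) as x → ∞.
4/5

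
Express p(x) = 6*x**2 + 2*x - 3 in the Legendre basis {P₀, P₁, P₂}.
-P₀ + (2)P₁ + (4)P₂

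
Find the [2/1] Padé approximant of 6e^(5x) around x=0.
(25*x**2 + 20*x + 6)/(1 - 5*x/3)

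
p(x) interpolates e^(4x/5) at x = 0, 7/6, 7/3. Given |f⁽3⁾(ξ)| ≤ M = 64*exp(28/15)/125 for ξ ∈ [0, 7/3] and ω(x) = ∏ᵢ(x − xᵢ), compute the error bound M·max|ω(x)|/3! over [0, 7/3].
2744*sqrt(3)*exp(28/15)/91125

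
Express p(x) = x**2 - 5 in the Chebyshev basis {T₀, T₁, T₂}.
(-9/2)T₀ + (1/2)T₂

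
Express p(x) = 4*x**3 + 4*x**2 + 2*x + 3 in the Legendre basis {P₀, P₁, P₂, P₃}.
(13/3)P₀ + (22/5)P₁ + (8/3)P₂ + (8/5)P₃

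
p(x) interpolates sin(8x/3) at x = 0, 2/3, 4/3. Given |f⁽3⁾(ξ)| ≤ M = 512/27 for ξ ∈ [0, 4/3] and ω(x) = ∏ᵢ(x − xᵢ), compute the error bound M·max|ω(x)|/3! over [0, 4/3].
4096*sqrt(3)/19683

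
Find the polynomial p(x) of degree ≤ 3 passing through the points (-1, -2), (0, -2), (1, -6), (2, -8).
x**3 - 2*x**2 - 3*x - 2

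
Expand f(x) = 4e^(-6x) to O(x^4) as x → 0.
4 - 24*x + 72*x**2 - 144*x**3 + O(x**4)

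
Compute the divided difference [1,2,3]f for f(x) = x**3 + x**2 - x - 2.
7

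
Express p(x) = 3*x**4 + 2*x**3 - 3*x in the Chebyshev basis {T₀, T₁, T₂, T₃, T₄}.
(9/8)T₀ + (-3/2)T₁ + (3/2)T₂ + (1/2)T₃ + (3/8)T₄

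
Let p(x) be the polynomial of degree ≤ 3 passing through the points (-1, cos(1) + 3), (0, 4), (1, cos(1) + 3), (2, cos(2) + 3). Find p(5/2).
-5*cos(1)/2 + 35*cos(2)/16 + 69/16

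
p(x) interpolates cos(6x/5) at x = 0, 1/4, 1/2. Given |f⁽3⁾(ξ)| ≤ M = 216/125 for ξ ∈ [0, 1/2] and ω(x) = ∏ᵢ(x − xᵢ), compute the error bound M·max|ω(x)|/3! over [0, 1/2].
sqrt(3)/1000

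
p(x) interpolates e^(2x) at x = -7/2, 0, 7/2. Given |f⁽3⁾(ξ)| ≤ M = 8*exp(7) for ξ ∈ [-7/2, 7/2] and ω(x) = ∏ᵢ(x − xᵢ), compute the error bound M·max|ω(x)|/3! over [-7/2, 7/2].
343*sqrt(3)*exp(7)/27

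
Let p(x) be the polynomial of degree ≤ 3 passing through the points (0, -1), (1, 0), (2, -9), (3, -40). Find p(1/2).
0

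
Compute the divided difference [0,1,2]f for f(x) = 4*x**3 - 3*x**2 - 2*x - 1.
9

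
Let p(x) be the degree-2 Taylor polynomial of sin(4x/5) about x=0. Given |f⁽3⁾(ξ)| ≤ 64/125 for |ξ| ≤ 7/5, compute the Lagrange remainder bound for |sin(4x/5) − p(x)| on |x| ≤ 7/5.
10976/46875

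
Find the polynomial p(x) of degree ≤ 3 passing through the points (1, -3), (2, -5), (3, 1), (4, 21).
x**3 - 2*x**2 - 3*x + 1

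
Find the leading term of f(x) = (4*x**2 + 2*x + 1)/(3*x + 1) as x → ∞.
4*x/3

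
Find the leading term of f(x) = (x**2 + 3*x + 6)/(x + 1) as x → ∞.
x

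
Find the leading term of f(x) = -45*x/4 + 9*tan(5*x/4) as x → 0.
375*x**3/64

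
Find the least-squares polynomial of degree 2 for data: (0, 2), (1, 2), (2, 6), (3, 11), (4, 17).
58/35 + (13/70)x + (13/14)x²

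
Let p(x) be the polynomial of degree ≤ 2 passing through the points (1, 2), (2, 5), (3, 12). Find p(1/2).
2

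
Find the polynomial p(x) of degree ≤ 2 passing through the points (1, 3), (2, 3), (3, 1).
-x**2 + 3*x + 1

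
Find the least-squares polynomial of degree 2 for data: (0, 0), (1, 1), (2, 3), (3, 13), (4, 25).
2/7 + (-83/35)x + (15/7)x²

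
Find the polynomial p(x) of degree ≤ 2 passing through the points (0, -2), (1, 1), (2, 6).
x**2 + 2*x - 2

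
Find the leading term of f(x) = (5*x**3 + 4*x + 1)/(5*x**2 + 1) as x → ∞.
x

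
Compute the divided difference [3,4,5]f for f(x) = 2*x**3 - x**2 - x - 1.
23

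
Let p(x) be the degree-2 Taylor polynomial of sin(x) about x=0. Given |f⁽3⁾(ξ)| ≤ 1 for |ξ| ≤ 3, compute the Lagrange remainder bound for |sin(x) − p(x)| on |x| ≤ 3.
9/2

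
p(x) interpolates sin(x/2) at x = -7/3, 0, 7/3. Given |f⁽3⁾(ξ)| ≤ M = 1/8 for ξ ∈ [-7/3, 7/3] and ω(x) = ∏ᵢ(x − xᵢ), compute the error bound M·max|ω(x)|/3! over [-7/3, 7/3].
343*sqrt(3)/5832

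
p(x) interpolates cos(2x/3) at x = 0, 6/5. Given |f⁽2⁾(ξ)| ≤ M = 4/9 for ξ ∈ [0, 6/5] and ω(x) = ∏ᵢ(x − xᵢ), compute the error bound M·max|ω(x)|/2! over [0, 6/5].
2/25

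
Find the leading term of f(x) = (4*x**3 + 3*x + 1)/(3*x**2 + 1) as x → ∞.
4*x/3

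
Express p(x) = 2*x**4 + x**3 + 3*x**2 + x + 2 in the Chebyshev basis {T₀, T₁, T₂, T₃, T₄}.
(17/4)T₀ + (7/4)T₁ + (5/2)T₂ + (1/4)T₃ + (1/4)T₄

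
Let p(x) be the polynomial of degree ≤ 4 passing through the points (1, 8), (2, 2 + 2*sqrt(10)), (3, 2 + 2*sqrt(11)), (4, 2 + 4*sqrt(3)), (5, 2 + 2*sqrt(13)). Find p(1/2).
-105*sqrt(10)/16 - 45*sqrt(3)/8 + 35*sqrt(13)/64 + 1073/64 + 189*sqrt(11)/32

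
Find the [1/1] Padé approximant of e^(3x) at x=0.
(3*x/2 + 1)/(1 - 3*x/2)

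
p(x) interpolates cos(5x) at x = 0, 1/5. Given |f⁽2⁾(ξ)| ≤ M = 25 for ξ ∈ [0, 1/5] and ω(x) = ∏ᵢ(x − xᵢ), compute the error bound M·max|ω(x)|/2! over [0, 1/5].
1/8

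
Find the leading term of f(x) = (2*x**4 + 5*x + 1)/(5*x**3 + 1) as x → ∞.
2*x/5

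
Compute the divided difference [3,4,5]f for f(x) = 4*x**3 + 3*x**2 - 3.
51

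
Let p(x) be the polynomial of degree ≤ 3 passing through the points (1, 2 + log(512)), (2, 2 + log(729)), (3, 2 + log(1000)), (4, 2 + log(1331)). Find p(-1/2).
2 + log(5764607523034234880000000000000000000000000*11**(7/16)*2**(3/8)*3**(1/8)*5**(5/16)/146338258096183958787451128766993680429537)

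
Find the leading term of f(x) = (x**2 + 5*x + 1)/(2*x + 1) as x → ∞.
x/2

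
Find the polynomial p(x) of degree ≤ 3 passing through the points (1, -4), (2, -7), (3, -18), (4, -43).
-x**3 + 2*x**2 - 2*x - 3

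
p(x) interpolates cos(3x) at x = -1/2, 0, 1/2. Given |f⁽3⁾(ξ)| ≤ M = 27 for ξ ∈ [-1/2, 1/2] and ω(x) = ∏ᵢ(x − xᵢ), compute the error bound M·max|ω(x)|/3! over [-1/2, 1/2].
sqrt(3)/8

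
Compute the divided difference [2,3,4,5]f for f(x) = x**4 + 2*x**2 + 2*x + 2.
14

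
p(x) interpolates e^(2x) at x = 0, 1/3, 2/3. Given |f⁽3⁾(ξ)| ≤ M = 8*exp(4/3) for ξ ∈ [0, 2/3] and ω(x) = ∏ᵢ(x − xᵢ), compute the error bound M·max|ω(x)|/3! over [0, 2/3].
8*sqrt(3)*exp(4/3)/729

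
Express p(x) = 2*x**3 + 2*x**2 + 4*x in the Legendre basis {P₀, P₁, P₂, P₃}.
(2/3)P₀ + (26/5)P₁ + (4/3)P₂ + (4/5)P₃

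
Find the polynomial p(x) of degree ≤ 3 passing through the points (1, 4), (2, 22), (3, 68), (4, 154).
2*x**3 + 2*x**2 - 2*x + 2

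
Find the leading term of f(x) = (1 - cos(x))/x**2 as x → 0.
1/2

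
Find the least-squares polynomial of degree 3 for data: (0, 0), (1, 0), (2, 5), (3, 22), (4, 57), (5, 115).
1/14 + (-31/28)x + (-5/28)x² + x³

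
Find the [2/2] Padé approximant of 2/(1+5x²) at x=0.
2/(5*x**2 + 1)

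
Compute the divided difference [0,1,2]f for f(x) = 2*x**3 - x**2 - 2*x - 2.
5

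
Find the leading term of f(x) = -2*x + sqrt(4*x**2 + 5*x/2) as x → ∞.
5/8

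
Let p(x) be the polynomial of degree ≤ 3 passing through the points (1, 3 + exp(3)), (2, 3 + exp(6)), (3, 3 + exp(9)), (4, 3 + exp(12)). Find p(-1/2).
-35*exp(12)/16 - 189*exp(6)/16 + 3 + 105*exp(3)/16 + 135*exp(9)/16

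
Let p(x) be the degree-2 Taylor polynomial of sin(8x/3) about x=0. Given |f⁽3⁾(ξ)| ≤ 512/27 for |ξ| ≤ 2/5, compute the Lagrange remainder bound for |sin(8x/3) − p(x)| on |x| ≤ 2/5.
2048/10125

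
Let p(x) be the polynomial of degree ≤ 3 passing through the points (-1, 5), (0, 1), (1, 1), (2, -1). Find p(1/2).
7/8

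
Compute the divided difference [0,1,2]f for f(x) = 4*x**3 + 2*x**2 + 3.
14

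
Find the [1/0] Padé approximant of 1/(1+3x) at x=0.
1 - 3*x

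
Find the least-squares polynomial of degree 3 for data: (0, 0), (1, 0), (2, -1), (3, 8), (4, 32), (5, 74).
19/63 + (-29/189)x + (-265/126)x² + (55/54)x³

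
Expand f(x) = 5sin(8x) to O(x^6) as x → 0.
40*x - 1280*x**3/3 + 4096*x**5/3 + O(x**6)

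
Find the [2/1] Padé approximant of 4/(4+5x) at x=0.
1/(5*x/4 + 1)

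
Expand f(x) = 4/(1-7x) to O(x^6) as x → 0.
4 + 28*x + 196*x**2 + 1372*x**3 + 9604*x**4 + 67228*x**5 + O(x**6)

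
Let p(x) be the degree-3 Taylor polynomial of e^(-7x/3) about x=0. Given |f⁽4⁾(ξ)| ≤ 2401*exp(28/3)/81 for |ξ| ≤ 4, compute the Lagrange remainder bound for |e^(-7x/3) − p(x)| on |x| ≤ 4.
76832*exp(28/3)/243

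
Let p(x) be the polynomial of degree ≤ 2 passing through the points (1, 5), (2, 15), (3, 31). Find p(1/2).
9/4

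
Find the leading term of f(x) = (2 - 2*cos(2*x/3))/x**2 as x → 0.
4/9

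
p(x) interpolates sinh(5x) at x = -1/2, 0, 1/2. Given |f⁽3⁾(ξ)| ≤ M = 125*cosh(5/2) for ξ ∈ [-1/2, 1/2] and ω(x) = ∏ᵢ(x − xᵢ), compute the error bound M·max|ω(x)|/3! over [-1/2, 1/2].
125*sqrt(3)*cosh(5/2)/216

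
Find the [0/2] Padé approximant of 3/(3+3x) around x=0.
1/(x + 1)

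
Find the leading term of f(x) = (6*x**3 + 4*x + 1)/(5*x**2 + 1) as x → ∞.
6*x/5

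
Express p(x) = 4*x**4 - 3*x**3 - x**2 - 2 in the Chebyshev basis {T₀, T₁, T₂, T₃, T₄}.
-T₀ + (-9/4)T₁ + (3/2)T₂ + (-3/4)T₃ + (1/2)T₄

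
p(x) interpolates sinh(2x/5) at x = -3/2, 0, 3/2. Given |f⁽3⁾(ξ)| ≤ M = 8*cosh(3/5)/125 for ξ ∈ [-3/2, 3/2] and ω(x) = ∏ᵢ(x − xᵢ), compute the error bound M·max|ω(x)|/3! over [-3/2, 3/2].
sqrt(3)*cosh(3/5)/125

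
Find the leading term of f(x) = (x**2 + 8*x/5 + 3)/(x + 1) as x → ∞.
x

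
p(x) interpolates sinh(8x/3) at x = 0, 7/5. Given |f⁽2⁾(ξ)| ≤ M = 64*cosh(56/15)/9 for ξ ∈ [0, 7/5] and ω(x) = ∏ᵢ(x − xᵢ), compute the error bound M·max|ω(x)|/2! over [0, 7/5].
392*cosh(56/15)/225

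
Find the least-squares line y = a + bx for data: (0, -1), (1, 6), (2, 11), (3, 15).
a = -1/5, b = 53/10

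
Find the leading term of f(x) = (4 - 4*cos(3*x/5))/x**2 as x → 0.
18/25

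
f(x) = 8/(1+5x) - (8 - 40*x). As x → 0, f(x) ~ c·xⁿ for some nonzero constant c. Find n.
2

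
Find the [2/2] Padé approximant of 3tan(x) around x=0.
3*x/(1 - x**2/3)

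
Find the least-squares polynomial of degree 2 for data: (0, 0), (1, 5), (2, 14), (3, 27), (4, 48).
12/35 + (53/35)x + (18/7)x²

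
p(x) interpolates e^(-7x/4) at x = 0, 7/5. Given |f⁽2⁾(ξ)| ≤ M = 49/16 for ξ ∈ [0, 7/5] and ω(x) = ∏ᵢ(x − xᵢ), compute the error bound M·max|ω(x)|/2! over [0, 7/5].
2401/3200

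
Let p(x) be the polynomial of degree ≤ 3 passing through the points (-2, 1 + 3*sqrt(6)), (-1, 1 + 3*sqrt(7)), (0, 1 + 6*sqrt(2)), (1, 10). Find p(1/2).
-15*sqrt(7)/16 + 3*sqrt(6)/16 + 61/16 + 45*sqrt(2)/8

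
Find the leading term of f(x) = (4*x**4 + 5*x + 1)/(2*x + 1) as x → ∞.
2*x**3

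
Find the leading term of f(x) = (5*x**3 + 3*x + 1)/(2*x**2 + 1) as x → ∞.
5*x/2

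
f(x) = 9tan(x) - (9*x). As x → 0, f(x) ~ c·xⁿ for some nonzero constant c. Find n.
3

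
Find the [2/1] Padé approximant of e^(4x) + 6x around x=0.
(-16*x**2/3 + 26*x/3 + 1)/(1 - 4*x/3)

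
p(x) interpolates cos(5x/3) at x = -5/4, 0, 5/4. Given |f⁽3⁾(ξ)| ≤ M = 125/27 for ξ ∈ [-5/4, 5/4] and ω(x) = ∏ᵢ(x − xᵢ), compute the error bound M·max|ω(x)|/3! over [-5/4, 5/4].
15625*sqrt(3)/46656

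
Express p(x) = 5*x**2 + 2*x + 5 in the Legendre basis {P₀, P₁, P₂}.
(20/3)P₀ + (2)P₁ + (10/3)P₂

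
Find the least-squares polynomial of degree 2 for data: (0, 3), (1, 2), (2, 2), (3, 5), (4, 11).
113/35 + (-207/70)x + (17/14)x²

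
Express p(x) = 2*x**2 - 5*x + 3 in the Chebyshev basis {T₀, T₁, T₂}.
(4)T₀ + (-5)T₁ + T₂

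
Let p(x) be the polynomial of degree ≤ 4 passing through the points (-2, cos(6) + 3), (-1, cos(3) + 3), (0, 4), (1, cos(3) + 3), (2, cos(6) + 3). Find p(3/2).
21*cos(3)/16 + 15*cos(6)/64 + 157/64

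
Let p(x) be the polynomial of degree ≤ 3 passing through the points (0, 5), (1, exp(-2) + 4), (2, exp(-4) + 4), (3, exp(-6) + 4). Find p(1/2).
(-5*exp(2) + 1 + 15*exp(4) + 69*exp(6))*exp(-6)/16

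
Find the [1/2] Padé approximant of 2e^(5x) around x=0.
(10*x/3 + 2)/(25*x**2/6 - 10*x/3 + 1)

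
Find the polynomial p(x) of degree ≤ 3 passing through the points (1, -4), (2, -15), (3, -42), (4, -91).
-x**3 - 2*x**2 + 2*x - 3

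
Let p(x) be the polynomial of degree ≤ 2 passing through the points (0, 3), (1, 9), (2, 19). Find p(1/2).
11/2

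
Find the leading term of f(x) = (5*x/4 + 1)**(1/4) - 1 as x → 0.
5*x/16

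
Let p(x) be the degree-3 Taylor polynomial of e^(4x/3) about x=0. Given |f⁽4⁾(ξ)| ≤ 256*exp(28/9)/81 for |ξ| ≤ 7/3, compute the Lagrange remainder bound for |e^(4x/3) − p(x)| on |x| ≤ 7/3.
76832*exp(28/9)/19683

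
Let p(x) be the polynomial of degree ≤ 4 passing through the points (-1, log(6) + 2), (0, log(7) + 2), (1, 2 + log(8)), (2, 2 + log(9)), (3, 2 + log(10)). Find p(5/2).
2 + log(9*2**(19/32)*3**(19/128)*5**(35/128)*7**(7/32)/4)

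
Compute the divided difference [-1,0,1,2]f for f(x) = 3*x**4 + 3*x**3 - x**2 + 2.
9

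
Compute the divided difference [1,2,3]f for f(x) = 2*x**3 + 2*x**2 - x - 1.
14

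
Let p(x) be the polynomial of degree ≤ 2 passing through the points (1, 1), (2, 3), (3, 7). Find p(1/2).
3/4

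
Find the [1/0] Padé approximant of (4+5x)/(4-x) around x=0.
3*x/2 + 1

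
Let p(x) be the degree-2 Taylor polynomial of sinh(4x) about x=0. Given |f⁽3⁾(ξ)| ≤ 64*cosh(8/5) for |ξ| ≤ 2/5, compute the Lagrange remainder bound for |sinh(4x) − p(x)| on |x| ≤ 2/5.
256*cosh(8/5)/375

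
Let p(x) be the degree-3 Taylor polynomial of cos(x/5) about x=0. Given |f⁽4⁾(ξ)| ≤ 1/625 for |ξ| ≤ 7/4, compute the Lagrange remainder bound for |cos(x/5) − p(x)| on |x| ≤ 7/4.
2401/3840000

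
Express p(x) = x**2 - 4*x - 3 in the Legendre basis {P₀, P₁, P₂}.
(-8/3)P₀ + (-4)P₁ + (2/3)P₂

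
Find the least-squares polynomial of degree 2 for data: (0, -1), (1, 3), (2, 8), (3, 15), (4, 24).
-31/35 + (97/35)x + (6/7)x²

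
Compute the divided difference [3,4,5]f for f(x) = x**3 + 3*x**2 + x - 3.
15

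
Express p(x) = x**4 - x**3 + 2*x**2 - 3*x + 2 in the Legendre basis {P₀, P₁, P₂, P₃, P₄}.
(43/15)P₀ + (-18/5)P₁ + (40/21)P₂ + (-2/5)P₃ + (8/35)P₄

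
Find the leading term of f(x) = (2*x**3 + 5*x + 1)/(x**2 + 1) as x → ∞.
2*x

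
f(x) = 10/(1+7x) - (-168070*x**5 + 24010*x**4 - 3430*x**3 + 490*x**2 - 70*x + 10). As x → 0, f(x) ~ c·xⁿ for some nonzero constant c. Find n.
6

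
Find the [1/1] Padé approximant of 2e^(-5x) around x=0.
(2 - 5*x)/(5*x/2 + 1)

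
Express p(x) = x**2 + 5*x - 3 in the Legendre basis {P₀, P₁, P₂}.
(-8/3)P₀ + (5)P₁ + (2/3)P₂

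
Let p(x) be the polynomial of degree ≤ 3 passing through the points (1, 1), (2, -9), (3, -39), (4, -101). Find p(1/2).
9/4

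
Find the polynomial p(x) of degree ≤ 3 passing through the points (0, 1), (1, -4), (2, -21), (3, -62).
-2*x**3 - 3*x + 1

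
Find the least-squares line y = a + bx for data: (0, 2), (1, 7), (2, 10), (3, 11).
a = 3, b = 3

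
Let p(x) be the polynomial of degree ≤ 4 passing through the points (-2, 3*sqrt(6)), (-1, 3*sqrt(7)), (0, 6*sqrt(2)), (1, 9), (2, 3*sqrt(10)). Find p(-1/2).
-45/32 - 15*sqrt(6)/128 + 9*sqrt(10)/128 + 45*sqrt(7)/32 + 135*sqrt(2)/32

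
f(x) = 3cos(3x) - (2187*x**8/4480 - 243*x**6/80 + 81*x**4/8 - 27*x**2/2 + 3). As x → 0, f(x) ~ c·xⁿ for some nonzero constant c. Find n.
10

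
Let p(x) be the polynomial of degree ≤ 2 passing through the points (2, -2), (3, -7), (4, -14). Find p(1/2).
7/4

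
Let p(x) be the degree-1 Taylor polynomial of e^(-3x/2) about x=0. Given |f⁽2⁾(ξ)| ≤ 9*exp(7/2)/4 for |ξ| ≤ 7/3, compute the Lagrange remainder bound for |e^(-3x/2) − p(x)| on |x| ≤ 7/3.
49*exp(7/2)/8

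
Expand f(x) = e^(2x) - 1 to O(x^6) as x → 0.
2*x + 2*x**2 + 4*x**3/3 + 2*x**4/3 + 4*x**5/15 + O(x**6)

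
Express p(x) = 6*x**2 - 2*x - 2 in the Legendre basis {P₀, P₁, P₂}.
(-2)P₁ + (4)P₂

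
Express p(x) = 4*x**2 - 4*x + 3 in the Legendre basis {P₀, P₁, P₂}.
(13/3)P₀ + (-4)P₁ + (8/3)P₂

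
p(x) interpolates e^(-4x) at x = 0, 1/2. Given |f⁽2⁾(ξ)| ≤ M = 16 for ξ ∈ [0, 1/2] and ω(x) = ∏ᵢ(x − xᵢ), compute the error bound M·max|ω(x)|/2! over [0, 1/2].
1/2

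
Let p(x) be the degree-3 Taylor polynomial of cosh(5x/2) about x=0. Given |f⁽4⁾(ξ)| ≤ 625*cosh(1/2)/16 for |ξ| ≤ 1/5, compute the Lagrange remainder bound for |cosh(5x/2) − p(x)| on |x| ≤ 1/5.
cosh(1/2)/384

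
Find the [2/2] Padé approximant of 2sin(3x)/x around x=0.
(6 - 63*x**2/10)/(9*x**2/20 + 1)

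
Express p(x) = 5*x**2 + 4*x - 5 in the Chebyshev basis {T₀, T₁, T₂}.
(-5/2)T₀ + (4)T₁ + (5/2)T₂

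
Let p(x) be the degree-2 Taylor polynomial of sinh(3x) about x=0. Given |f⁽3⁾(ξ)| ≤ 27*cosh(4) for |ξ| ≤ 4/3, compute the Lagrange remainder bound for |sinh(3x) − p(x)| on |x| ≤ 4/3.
32*cosh(4)/3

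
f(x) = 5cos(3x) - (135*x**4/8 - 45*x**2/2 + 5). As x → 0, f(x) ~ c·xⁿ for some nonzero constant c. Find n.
6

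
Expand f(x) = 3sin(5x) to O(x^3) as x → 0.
15*x + O(x**3)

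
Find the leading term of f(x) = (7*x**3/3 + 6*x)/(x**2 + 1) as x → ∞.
7*x/3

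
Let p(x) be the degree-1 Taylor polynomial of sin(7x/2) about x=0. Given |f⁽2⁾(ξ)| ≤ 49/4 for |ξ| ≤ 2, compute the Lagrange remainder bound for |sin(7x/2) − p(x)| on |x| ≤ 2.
49/2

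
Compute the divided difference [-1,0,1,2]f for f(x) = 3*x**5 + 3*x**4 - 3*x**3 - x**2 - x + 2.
18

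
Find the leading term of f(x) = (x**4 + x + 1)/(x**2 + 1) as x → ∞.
x**2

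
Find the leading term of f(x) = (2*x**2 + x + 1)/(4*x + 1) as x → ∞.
x/2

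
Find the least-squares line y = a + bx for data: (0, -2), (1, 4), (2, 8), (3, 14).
a = -9/5, b = 26/5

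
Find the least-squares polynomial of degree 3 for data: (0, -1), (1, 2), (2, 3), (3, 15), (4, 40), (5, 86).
-95/126 + (2729/756)x + (-359/126)x² + (121/108)x³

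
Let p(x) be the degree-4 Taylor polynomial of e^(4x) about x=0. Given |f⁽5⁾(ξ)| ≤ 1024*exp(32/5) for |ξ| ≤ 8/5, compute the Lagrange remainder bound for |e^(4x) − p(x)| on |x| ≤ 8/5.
4194304*exp(32/5)/46875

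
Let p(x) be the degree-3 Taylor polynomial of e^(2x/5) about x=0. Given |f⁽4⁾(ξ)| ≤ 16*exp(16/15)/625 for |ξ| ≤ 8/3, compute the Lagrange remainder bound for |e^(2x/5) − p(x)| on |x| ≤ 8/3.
8192*exp(16/15)/151875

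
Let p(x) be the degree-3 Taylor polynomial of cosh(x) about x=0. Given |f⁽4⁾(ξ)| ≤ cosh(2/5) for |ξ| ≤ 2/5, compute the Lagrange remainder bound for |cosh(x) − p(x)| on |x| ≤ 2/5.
2*cosh(2/5)/1875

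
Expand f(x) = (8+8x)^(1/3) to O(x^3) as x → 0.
2 + 2*x/3 - 2*x**2/9 + O(x**3)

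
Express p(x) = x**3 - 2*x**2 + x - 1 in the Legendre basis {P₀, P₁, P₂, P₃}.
(-5/3)P₀ + (8/5)P₁ + (-4/3)P₂ + (2/5)P₃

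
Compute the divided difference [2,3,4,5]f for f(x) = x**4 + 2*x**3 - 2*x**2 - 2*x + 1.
16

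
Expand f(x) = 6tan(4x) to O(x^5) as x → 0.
24*x + 128*x**3 + O(x**5)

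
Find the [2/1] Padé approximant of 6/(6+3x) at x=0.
1/(x/2 + 1)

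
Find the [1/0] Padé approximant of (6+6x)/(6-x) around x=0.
7*x/6 + 1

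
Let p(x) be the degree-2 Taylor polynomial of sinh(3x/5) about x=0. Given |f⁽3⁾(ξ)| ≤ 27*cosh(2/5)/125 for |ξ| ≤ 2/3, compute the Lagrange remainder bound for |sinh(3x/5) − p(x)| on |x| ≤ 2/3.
4*cosh(2/5)/375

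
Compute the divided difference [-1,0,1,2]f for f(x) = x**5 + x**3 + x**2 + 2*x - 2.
6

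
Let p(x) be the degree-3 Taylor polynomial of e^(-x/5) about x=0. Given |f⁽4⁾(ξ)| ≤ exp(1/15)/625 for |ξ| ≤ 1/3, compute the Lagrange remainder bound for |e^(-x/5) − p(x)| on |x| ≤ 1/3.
exp(1/15)/1215000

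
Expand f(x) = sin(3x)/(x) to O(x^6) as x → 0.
3 - 9*x**2/2 + 81*x**4/40 + O(x**6)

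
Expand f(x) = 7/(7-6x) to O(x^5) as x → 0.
1 + 6*x/7 + 36*x**2/49 + 216*x**3/343 + 1296*x**4/2401 + O(x**5)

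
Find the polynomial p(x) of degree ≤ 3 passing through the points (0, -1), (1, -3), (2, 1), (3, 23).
2*x**3 - 3*x**2 - x - 1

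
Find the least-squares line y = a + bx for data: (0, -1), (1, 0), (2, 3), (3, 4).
a = -6/5, b = 9/5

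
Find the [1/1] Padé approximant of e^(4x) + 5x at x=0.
(73*x/9 + 1)/(1 - 8*x/9)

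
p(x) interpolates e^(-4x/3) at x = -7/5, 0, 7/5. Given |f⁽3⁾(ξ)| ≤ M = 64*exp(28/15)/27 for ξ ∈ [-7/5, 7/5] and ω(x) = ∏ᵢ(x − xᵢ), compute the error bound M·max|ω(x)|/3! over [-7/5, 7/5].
21952*sqrt(3)*exp(28/15)/91125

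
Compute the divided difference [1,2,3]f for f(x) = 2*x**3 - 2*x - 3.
12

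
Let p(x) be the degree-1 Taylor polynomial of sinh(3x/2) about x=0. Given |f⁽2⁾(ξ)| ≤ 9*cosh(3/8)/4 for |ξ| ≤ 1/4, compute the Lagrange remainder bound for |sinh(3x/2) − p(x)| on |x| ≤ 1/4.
9*cosh(3/8)/128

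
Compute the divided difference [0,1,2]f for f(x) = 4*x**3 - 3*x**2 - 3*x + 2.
9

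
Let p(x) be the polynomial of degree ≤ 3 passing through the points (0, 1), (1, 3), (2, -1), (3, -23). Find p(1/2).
2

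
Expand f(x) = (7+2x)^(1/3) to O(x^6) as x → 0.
7**(1/3) + 2*7**(1/3)*x/21 - 4*7**(1/3)*x**2/441 + 40*7**(1/3)*x**3/27783 - 160*7**(1/3)*x**4/583443 + 704*7**(1/3)*x**5/12252303 + O(x**6)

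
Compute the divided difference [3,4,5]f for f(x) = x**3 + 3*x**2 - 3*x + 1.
15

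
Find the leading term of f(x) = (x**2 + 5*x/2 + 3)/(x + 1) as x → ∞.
x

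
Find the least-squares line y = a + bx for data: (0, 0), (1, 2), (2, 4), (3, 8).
a = -2/5, b = 13/5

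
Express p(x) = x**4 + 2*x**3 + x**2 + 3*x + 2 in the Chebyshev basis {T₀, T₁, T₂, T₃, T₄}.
(23/8)T₀ + (9/2)T₁ + T₂ + (1/2)T₃ + (1/8)T₄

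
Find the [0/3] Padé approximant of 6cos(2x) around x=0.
6/(2*x**2 + 1)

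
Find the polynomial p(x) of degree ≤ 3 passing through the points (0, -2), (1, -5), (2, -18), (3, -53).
-2*x**3 + x**2 - 2*x - 2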